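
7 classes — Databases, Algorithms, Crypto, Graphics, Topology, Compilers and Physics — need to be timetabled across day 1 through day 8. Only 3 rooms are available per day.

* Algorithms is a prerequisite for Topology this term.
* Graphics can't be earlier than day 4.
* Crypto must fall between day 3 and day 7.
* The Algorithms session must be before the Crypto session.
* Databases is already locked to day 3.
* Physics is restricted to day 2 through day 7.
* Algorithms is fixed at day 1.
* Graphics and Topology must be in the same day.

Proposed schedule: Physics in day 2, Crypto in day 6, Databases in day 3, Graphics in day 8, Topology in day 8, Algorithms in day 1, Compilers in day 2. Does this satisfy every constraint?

Yes

Graphics and Topology must be in the same day — holds.
Crypto must fall between day 3 and day 7 — holds.
Only 3 rooms are available per day — holds.
Physics is restricted to day 2 through day 7 — holds.
The Algorithms session must be before the Crypto session — holds.
Graphics can't be earlier than day 4 — holds.
Algorithms is a prerequisite for Topology this term — holds.
Databases is already locked to day 3 — holds.
Algorithms is fixed at day 1 — holds.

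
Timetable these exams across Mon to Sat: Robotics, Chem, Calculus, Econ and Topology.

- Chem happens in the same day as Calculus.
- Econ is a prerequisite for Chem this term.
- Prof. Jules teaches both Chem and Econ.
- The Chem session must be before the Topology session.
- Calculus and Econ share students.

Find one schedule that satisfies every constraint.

Calculus -> Tue, Chem -> Tue, Topology -> Wed, Robotics -> Mon, Econ -> Mon

Checking: Chem(Tue) before Topology(Wed); Econ(Mon) before Chem(Tue); Chem(Tue) != Econ(Mon); Calculus(Tue) != Econ(Mon); Chem = Calculus = Tue.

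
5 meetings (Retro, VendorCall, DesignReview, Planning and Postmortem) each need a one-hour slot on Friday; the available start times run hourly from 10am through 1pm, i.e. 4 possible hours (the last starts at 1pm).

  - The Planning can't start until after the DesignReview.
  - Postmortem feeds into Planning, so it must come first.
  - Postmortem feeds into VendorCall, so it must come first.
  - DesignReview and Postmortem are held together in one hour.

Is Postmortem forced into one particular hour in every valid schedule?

No

Postmortem can be 10am (e.g. Postmortem=10am; VendorCall=11am; Retro=10am; Planning=11am; DesignReview=10am) or 11am (e.g. DesignReview -> 11am, Retro -> 10am, VendorCall -> 12pm, Planning -> 12pm, Postmortem -> 11am).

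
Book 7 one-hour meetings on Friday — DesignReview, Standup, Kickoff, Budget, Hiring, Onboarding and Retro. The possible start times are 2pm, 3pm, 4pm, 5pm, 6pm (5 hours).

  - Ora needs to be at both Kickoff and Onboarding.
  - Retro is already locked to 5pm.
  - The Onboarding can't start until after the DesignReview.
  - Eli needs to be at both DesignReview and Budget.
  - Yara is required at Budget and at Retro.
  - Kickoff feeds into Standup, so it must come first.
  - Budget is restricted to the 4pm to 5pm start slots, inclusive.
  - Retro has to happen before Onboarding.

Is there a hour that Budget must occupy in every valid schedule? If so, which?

4pm

Budget's window is 4pm–5pm.
Retro is fixed at 5pm, and Budget can't share a hour with Retro.
So Budget must be 4pm.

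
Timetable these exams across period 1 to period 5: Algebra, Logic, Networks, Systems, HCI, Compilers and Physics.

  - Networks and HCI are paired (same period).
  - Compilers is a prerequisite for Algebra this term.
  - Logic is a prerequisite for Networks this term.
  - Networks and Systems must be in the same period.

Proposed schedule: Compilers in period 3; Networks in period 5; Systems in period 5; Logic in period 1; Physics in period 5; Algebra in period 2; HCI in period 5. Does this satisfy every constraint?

No. Compilers is a prerequisite for Algebra this term is not satisfied.

Logic is a prerequisite for Networks this term — holds.
Networks and Systems must be in the same period — holds.
Networks and HCI are paired (same period) — holds.
Compilers is a prerequisite for Algebra this term — violated.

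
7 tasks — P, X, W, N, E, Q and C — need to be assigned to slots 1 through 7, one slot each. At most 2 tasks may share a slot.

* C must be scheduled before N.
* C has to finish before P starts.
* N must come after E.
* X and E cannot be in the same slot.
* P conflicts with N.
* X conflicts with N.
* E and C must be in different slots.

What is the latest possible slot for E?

6

Downstream work caps E at 6.
E at 6 is achievable: N=7, W=2, X=1, Q=3, E=6, C=1, P=2.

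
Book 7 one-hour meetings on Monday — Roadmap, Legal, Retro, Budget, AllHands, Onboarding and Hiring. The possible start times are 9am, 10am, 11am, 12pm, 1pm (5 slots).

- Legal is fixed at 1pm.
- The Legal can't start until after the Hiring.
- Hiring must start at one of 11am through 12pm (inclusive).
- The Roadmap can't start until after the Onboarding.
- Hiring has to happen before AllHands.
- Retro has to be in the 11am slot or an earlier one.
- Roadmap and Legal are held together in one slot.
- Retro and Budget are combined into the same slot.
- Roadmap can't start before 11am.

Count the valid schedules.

36

Splitting on Retro: it can be 9am (12), 10am (12), 11am (12). Listing each branch's schedules as (Roadmap, Legal, Budget, AllHands, Onboarding, Hiring):
Retro=9am: (1pm,1pm,9am,12pm,9am,11am) (1pm,1pm,9am,12pm,10am,11am) (1pm,1pm,9am,12pm,11am,11am) (1pm,1pm,9am,12pm,12pm,11am) (1pm,1pm,9am,1pm,9am,11am) (1pm,1pm,9am,1pm,9am,12pm) (1pm,1pm,9am,1pm,10am,11am) (1pm,1pm,9am,1pm,10am,12pm) (1pm,1pm,9am,1pm,11am,11am) (1pm,1pm,9am,1pm,11am,12pm) (1pm,1pm,9am,1pm,12pm,11am) (1pm,1pm,9am,1pm,12pm,12pm) — 12.
Retro=10am: (1pm,1pm,10am,12pm,9am,11am) (1pm,1pm,10am,12pm,10am,11am) (1pm,1pm,10am,12pm,11am,11am) (1pm,1pm,10am,12pm,12pm,11am) (1pm,1pm,10am,1pm,9am,11am) (1pm,1pm,10am,1pm,9am,12pm) (1pm,1pm,10am,1pm,10am,11am) (1pm,1pm,10am,1pm,10am,12pm) (1pm,1pm,10am,1pm,11am,11am) (1pm,1pm,10am,1pm,11am,12pm) (1pm,1pm,10am,1pm,12pm,11am) (1pm,1pm,10am,1pm,12pm,12pm) — 12.
Retro=11am: (1pm,1pm,11am,12pm,9am,11am) (1pm,1pm,11am,12pm,10am,11am) (1pm,1pm,11am,12pm,11am,11am) (1pm,1pm,11am,12pm,12pm,11am) (1pm,1pm,11am,1pm,9am,11am) (1pm,1pm,11am,1pm,9am,12pm) (1pm,1pm,11am,1pm,10am,11am) (1pm,1pm,11am,1pm,10am,12pm) (1pm,1pm,11am,1pm,11am,11am) (1pm,1pm,11am,1pm,11am,12pm) (1pm,1pm,11am,1pm,12pm,11am) (1pm,1pm,11am,1pm,12pm,12pm) — 12.
Summing: 12 + 12 + 12 = 36.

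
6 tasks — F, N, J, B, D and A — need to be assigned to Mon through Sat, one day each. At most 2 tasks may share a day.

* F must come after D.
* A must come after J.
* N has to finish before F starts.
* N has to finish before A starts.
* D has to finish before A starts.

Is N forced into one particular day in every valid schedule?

N can be Mon (e.g. F in Tue; J in Tue; N in Mon; A in Wed; D in Mon; B in Wed) or Tue (e.g. B -> Tue; F -> Wed; A -> Wed; N -> Tue; D -> Mon; J -> Mon).

No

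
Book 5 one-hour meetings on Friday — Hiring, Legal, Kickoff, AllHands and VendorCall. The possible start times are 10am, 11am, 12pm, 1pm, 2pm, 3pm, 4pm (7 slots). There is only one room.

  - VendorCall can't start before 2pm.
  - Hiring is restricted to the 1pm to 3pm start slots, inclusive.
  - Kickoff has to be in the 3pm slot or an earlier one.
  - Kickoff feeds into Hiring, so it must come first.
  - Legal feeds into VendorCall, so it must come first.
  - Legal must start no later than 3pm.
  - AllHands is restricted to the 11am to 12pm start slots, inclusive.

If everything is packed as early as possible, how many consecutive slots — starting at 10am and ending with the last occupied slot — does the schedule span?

5 slots

The precedence chain requires at least 2 distinct slots.
With at most 1 per slot and 5 meetings, at least 5 slots are needed.
VendorCall can't be placed before 2pm — that is slot 5 counting from 10am — so the schedule must run through at least 5 slots.
5 works (last occupied slot: 2pm): for example AllHands=11am, Legal=10am, Kickoff=12pm, Hiring=1pm, VendorCall=2pm.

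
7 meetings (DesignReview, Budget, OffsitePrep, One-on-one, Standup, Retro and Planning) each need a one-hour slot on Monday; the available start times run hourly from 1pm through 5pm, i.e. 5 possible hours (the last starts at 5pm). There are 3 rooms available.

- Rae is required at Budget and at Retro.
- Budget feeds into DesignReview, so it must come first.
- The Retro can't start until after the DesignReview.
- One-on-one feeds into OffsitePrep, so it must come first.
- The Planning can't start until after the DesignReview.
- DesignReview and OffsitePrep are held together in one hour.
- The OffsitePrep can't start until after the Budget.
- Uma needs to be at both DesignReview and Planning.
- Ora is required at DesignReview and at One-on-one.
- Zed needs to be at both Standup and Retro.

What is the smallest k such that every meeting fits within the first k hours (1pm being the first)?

The precedence chain requires at least 3 distinct hours.
With at most 3 per hour and 7 meetings, at least 3 hours are needed.
3 works (last occupied hour: 3pm): for example One-on-one -> 1pm, Retro -> 3pm, Budget -> 1pm, Standup -> 1pm, DesignReview -> 2pm, Planning -> 3pm, OffsitePrep -> 2pm.

3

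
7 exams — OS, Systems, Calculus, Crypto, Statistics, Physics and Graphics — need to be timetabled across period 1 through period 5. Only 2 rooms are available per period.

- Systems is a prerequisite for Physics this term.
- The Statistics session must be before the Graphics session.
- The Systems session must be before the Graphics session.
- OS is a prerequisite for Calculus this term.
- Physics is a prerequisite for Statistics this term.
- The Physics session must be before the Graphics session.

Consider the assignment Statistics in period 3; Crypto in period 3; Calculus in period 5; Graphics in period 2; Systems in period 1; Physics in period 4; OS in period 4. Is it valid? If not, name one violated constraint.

Invalid. The Physics session must be before the Graphics session.

Only 2 rooms are available per period — holds.
The Physics session must be before the Graphics session — violated.
Systems is a prerequisite for Physics this term — holds.
The Statistics session must be before the Graphics session — violated.
OS is a prerequisite for Calculus this term — holds.
The Systems session must be before the Graphics session — holds.
Physics is a prerequisite for Statistics this term — violated.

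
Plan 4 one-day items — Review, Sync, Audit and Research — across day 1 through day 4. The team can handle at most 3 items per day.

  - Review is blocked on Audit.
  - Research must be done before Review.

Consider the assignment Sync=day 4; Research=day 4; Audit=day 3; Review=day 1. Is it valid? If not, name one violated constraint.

The team can handle at most 3 items per day — holds.
Review is blocked on Audit — violated.
Research must be done before Review — violated.

No. Research must be done before Review is not satisfied.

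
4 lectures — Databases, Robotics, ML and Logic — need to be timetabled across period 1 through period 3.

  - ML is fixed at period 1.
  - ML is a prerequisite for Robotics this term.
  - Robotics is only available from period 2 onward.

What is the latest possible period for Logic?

Logic at period 3 is achievable: Databases=period 1, Logic=period 3, ML=period 1, Robotics=period 2.

period 3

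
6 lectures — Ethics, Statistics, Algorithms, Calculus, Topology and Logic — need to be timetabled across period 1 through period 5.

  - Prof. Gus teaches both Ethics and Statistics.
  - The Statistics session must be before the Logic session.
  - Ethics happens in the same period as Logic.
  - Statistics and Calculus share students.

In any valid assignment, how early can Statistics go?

Downstream work caps Statistics at period 4.
Statistics at period 1 is achievable: Ethics=period 2, Statistics=period 1, Logic=period 2, Calculus=period 2, Algorithms=period 1, Topology=period 1.

period 1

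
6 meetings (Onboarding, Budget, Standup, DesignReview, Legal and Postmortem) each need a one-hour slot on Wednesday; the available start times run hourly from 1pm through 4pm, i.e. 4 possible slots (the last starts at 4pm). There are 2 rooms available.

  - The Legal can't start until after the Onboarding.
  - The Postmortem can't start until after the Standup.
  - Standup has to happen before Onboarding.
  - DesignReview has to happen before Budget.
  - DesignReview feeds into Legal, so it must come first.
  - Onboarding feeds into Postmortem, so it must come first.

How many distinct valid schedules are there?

23

Splitting on Onboarding: it can be 2pm (17), 3pm (6). Listing each branch's schedules as (Budget, Standup, DesignReview, Legal, Postmortem):
Onboarding=2pm: (2pm,1pm,1pm,3pm,3pm) (2pm,1pm,1pm,3pm,4pm) (2pm,1pm,1pm,4pm,3pm) (2pm,1pm,1pm,4pm,4pm) (3pm,1pm,1pm,3pm,4pm) (3pm,1pm,1pm,4pm,3pm) (3pm,1pm,1pm,4pm,4pm) (3pm,1pm,2pm,3pm,4pm) (3pm,1pm,2pm,4pm,3pm) (3pm,1pm,2pm,4pm,4pm) (4pm,1pm,1pm,3pm,3pm) (4pm,1pm,1pm,3pm,4pm) (4pm,1pm,1pm,4pm,3pm) (4pm,1pm,2pm,3pm,3pm) (4pm,1pm,2pm,3pm,4pm) (4pm,1pm,2pm,4pm,3pm) (4pm,1pm,3pm,4pm,3pm) — 17.
Onboarding=3pm: (2pm,1pm,1pm,4pm,4pm) (2pm,2pm,1pm,4pm,4pm) (3pm,1pm,1pm,4pm,4pm) (3pm,1pm,2pm,4pm,4pm) (3pm,2pm,1pm,4pm,4pm) (3pm,2pm,2pm,4pm,4pm) — 6.
Summing: 17 + 6 = 23.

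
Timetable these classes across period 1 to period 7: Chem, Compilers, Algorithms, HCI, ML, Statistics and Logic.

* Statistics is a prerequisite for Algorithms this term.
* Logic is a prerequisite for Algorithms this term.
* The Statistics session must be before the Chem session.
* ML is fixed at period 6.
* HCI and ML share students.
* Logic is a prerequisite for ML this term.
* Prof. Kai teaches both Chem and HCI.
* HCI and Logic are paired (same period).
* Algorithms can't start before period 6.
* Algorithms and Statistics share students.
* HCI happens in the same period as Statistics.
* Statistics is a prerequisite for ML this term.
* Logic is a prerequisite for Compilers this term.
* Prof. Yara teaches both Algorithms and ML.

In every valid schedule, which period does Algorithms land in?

Algorithms's window is period 6–period 7.
ML is fixed at period 6, and Algorithms can't share a period with ML.
So Algorithms must be period 7.

period 7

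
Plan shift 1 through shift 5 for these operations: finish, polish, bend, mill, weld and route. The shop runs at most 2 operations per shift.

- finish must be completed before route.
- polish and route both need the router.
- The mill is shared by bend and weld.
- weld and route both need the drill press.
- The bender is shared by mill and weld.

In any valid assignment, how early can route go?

shift 2

Precedence pushes route to at least shift 2.
route at shift 2 is achievable: route=shift 2, bend=shift 2, finish=shift 1, polish=shift 1, weld=shift 4, mill=shift 3.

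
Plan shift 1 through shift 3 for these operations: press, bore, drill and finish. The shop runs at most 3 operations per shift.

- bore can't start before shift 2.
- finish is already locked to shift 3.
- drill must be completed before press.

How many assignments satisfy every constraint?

Splitting on press: it can be shift 2 (2), shift 3 (4). Listing each branch's schedules as (bore, drill, finish) by shift number:
press=shift 2: (2,1,3) (3,1,3) — 2.
press=shift 3: (2,1,3) (2,2,3) (3,1,3) (3,2,3) — 4.
Summing: 2 + 4 = 6.

6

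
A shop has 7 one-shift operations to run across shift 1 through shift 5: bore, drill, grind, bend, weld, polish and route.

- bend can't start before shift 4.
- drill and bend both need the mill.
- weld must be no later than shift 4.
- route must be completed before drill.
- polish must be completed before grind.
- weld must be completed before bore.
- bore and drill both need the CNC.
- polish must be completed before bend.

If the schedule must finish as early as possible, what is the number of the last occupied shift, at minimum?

The precedence chain requires at least 2 distinct shifts.
bend can't be placed before shift 4, so the schedule must run through at least shift 4.
4 works (last occupied shift: shift 4): for example drill=shift 3, bend=shift 4, weld=shift 1, grind=shift 2, route=shift 1, polish=shift 1, bore=shift 2.

4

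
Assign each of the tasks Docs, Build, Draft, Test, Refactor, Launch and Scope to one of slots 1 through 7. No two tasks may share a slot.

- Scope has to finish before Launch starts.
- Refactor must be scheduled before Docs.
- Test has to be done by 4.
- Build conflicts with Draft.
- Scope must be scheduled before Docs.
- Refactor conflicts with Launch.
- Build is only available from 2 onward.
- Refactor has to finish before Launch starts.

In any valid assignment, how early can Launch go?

Precedence pushes Launch to at least 2.
Launch at 3 is achievable: Build in 5; Test in 4; Docs in 6; Refactor in 1; Scope in 2; Launch in 3; Draft in 7.
Nothing earlier works — the conflict and capacity constraints rule out every slot before 3.

3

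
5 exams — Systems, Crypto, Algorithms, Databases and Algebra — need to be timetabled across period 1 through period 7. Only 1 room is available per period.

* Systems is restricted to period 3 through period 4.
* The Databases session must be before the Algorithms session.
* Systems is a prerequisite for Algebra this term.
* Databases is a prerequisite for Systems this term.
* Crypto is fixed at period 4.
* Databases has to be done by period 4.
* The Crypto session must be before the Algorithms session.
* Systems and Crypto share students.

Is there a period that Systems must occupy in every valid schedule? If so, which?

Systems's window is period 3–period 4.
Crypto is fixed at period 4, and Systems can't share a period with Crypto.
So Systems must be period 3.

period 3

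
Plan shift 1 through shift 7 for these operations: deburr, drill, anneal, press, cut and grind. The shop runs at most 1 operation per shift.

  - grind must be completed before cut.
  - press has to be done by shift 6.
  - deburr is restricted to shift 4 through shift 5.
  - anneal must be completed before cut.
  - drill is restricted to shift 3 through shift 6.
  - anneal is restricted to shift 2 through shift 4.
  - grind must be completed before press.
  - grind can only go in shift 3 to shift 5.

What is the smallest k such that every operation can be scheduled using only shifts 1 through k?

The precedence chain requires at least 2 distinct shifts.
With at most 1 per shift and 6 operations, at least 6 shifts are needed.
deburr can't be placed before shift 4, so the schedule must run through at least shift 4.
Could 6 shifts be enough, i.e. nothing placed later than shift 6? No: deburr's window within 6 shifts is {shift 4, shift 5}; drill's window within 6 shifts is {shift 3, shift 4, shift 5, shift 6}; press's window within 6 shifts is {shift 1, shift 2, shift 3, shift 4, shift 5, shift 6}; grind's window within 6 shifts is {shift 3, shift 4, shift 5}; cut must come after grind (at shift 3 or later) → {shift 4, shift 5, shift 6}; press must come after grind (at shift 3 or later) → {shift 4, shift 5, shift 6}; deburr, drill, press, cut and grind are all confined to {shift 3, shift 4, shift 5, shift 6} — 5 operations for 4 shifts at most 1 apiece is too many.
So 6 shifts is not enough.
7 works (last occupied shift: shift 7): for example press in shift 6, anneal in shift 2, grind in shift 3, cut in shift 7, drill in shift 5, deburr in shift 4.

7 shifts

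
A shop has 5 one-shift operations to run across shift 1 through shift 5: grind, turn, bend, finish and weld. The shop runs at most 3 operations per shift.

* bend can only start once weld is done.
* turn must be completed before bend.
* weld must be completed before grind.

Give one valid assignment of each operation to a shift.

weld in shift 1; finish in shift 1; bend in shift 2; grind in shift 2; turn in shift 1

Checking: weld(shift 1) before bend(shift 2); weld(shift 1) before grind(shift 2); turn(shift 1) before bend(shift 2); max 3 per shift (cap 3).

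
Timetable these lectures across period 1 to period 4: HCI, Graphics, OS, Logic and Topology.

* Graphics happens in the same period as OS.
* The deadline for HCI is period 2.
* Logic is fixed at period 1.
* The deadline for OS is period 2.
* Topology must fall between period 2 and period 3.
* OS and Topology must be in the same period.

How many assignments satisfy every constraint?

Enumerating: OS in period 2; Topology in period 2; Logic in period 1; HCI in period 1; Graphics in period 2 | Topology in period 2, OS in period 2, Logic in period 1, Graphics in period 2, HCI in period 2.

2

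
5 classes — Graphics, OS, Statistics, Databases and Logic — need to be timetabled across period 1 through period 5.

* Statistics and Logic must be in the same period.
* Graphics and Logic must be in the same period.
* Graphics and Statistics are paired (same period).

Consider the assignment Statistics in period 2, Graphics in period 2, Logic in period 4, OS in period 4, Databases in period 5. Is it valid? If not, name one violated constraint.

No. Statistics and Logic must be in the same period is not satisfied.

Graphics and Logic must be in the same period — violated.
Graphics and Statistics are paired (same period) — holds.
Statistics and Logic must be in the same period — violated.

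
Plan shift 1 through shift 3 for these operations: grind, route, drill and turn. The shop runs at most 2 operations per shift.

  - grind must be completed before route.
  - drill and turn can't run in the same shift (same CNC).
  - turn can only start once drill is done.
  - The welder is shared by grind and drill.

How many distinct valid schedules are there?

Enumerating: route=shift 2; grind=shift 1; drill=shift 2; turn=shift 3 | drill -> shift 2; grind -> shift 1; turn -> shift 3; route -> shift 3 | drill in shift 1, route in shift 3, grind in shift 2, turn in shift 2 | turn -> shift 3, grind -> shift 2, route -> shift 3, drill -> shift 1.

4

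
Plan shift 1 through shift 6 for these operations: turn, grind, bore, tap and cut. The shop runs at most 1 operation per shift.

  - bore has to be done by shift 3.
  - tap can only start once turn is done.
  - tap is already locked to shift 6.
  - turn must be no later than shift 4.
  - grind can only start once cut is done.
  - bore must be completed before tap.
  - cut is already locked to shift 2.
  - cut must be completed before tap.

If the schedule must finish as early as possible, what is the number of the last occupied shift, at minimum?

The precedence chain requires at least 2 distinct shifts.
With at most 1 per shift and 5 operations, at least 5 shifts are needed.
tap can't be placed before shift 6, so the schedule must run through at least shift 6.
6 works (last occupied shift: shift 6): for example turn=shift 3, cut=shift 2, bore=shift 1, tap=shift 6, grind=shift 4.

shift 6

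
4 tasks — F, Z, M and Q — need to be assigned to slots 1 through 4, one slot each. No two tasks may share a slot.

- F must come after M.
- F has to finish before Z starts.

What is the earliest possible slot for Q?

1

Q at 1 is achievable: M in 2, F in 3, Z in 4, Q in 1.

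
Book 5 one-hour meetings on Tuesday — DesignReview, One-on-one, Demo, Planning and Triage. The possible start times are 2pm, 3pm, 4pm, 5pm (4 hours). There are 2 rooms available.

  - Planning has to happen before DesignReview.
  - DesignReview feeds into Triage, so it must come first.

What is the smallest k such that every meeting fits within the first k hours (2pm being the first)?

The precedence chain requires at least 3 distinct hours.
With at most 2 per hour and 5 meetings, at least 3 hours are needed.
3 works (last occupied hour: 4pm): for example Planning=2pm; Demo=3pm; DesignReview=3pm; Triage=4pm; One-on-one=2pm.

3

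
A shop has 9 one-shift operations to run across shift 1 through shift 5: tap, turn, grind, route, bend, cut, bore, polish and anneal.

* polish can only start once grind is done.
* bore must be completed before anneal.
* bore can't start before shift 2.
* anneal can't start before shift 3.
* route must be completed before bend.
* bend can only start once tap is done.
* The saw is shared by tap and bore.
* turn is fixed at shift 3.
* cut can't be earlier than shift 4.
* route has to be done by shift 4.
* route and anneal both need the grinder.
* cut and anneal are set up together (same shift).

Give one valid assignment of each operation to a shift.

tap in shift 1, route in shift 1, turn in shift 3, cut in shift 4, grind in shift 1, anneal in shift 4, bore in shift 2, bend in shift 2, polish in shift 2

Checking: tap(shift 1) before bend(shift 2); route(shift 1) before bend(shift 2); bore(shift 2) before anneal(shift 4); grind(shift 1) before polish(shift 2); route(shift 1) != anneal(shift 4); tap(shift 1) != bore(shift 2); cut = anneal = shift 4; turn=shift 3 in [shift 3,shift 3]; anneal=shift 4 in [shift 3,shift 5]; route=shift 1 in [shift 1,shift 4]; bore=shift 2 in [shift 2,shift 5]; cut=shift 4 in [shift 4,shift 5].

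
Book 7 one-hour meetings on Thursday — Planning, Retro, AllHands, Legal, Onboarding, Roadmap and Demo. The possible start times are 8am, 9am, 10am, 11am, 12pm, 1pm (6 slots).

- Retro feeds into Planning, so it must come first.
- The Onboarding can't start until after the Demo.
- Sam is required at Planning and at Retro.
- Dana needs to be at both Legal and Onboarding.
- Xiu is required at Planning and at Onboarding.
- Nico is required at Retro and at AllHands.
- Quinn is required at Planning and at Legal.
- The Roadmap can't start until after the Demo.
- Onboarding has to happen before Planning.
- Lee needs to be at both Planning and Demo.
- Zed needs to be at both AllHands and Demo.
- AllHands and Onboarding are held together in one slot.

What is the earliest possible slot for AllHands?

AllHands must be in the same slot as Onboarding, which can't be before 9am, so AllHands is at least 9am; AllHands must be in the same slot as Onboarding, which can't be after 12pm, so AllHands is at most 12pm.
AllHands at 9am is achievable: Legal in 8am, Roadmap in 9am, Demo in 8am, Onboarding in 9am, AllHands in 9am, Retro in 8am, Planning in 10am.

9am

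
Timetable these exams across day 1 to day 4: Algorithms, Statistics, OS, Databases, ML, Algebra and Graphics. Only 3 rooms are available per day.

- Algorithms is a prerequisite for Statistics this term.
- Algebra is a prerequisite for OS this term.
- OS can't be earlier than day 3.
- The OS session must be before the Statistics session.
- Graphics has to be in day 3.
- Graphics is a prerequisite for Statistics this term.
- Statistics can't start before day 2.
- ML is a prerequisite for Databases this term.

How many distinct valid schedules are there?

Splitting on Algorithms: it can be day 1 (12), day 2 (12), day 3 (6). Listing each branch's schedules as (Statistics, OS, Databases, ML, Algebra, Graphics) by day number:
Algorithms=day 1: (4,3,2,1,1,3) (4,3,2,1,2,3) (4,3,3,1,1,3) (4,3,3,1,2,3) (4,3,3,2,1,3) (4,3,3,2,2,3) (4,3,4,1,1,3) (4,3,4,1,2,3) (4,3,4,2,1,3) (4,3,4,2,2,3) (4,3,4,3,1,3) (4,3,4,3,2,3) — 12.
Algorithms=day 2: (4,3,2,1,1,3) (4,3,2,1,2,3) (4,3,3,1,1,3) (4,3,3,1,2,3) (4,3,3,2,1,3) (4,3,3,2,2,3) (4,3,4,1,1,3) (4,3,4,1,2,3) (4,3,4,2,1,3) (4,3,4,2,2,3) (4,3,4,3,1,3) (4,3,4,3,2,3) — 12.
Algorithms=day 3: (4,3,2,1,1,3) (4,3,2,1,2,3) (4,3,4,1,1,3) (4,3,4,1,2,3) (4,3,4,2,1,3) (4,3,4,2,2,3) — 6.
Summing: 12 + 12 + 6 = 30.

30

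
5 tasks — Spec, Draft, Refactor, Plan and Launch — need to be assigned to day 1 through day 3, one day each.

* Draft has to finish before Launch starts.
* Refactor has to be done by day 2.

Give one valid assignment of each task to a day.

Plan -> day 1; Draft -> day 1; Spec -> day 1; Refactor -> day 1; Launch -> day 2

Checking: Draft(day 1) before Launch(day 2); Refactor=day 1 in [day 1,day 2].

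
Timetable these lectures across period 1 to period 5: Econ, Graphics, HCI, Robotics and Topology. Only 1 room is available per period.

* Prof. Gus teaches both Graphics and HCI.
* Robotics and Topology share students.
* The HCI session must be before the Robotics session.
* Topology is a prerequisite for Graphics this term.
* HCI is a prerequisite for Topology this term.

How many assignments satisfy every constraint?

Splitting on Econ: it can be period 1 (3), period 2 (3), period 3 (3), period 4 (3), period 5 (3). Listing each branch's schedules as (Graphics, HCI, Robotics, Topology) by period number:
Econ=period 1: (4,2,5,3) (5,2,3,4) (5,2,4,3) — 3.
Econ=period 2: (4,1,5,3) (5,1,3,4) (5,1,4,3) — 3.
Econ=period 3: (4,1,5,2) (5,1,2,4) (5,1,4,2) — 3.
Econ=period 4: (3,1,5,2) (5,1,2,3) (5,1,3,2) — 3.
Econ=period 5: (3,1,4,2) (4,1,2,3) (4,1,3,2) — 3.
Summing: 3 + 3 + 3 + 3 + 3 = 15.

15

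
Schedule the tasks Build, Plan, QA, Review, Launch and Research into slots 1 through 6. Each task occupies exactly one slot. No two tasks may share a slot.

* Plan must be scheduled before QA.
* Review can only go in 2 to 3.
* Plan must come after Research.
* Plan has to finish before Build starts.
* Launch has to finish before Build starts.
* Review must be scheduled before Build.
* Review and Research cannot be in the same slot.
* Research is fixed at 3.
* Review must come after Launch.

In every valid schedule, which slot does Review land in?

Review's window is 2–3.
Research is fixed at 3, and Review can't share a slot with Research.
So Review must be 2.

2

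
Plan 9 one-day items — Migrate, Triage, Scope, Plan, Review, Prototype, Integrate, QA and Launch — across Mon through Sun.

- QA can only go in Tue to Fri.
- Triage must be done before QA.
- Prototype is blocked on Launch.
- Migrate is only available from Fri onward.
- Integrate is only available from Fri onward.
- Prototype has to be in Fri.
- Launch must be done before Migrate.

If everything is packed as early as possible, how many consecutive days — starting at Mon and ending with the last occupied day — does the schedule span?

The precedence chain requires at least 2 distinct days.
Migrate can't be placed before Fri — that is day 5 counting from Mon — so the schedule must run through at least 5 days.
5 works (last occupied day: Fri): for example Prototype -> Fri; Plan -> Mon; Integrate -> Fri; Scope -> Mon; QA -> Tue; Migrate -> Fri; Launch -> Mon; Review -> Mon; Triage -> Mon.

5 days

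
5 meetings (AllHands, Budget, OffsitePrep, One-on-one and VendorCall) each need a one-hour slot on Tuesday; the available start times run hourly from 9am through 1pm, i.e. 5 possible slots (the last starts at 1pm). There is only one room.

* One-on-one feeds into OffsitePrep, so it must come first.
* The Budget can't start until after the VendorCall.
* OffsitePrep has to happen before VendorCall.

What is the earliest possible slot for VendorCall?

11am

Precedence pushes VendorCall to at least 11am; downstream work caps VendorCall at 12pm.
VendorCall at 11am is achievable: VendorCall -> 11am, One-on-one -> 9am, Budget -> 12pm, OffsitePrep -> 10am, AllHands -> 1pm.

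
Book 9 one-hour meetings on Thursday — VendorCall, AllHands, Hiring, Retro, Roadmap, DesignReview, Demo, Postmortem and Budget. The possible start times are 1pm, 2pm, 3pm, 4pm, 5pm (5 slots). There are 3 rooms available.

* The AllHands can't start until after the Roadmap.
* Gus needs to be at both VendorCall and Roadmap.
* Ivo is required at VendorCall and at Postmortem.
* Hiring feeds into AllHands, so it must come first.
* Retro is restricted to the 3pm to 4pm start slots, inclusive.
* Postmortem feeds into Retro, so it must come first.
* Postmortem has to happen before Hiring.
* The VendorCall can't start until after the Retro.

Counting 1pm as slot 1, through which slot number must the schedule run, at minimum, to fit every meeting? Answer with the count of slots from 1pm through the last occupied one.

4 slots

The precedence chain requires at least 3 distinct slots.
With at most 3 per slot and 9 meetings, at least 3 slots are needed.
Propagating the time windows through the other constraints, VendorCall can't land before 4pm — that is slot 4 counting from 1pm — so the schedule must run through at least 4 slots.
4 works (last occupied slot: 4pm): for example Demo=2pm; Hiring=2pm; AllHands=3pm; DesignReview=1pm; VendorCall=4pm; Roadmap=1pm; Postmortem=1pm; Retro=3pm; Budget=2pm.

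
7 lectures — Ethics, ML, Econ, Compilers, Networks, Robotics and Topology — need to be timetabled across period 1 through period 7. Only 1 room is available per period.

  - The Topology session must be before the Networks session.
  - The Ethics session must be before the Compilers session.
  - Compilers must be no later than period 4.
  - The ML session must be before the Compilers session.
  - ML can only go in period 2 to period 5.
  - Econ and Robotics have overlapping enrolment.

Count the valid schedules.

60

Splitting on Ethics: it can be period 1 (36), period 2 (12), period 3 (12). Listing each branch's schedules as (ML, Econ, Compilers, Networks, Robotics, Topology) by period number:
Ethics=period 1: (2,3,4,6,7,5) (2,3,4,7,5,6) (2,3,4,7,6,5) (2,4,3,6,7,5) (2,4,3,7,5,6) (2,4,3,7,6,5) (2,5,3,6,7,4) (2,5,3,7,4,6) (2,5,3,7,6,4) (2,5,4,6,7,3) (2,5,4,7,3,6) (2,5,4,7,6,3) (2,6,3,5,7,4) (2,6,3,7,4,5) (2,6,3,7,5,4) (2,6,4,5,7,3) (2,6,4,7,3,5) (2,6,4,7,5,3) (2,7,3,5,6,4) (2,7,3,6,4,5) (2,7,3,6,5,4) (2,7,4,5,6,3) (2,7,4,6,3,5) (2,7,4,6,5,3) (3,2,4,6,7,5) (3,2,4,7,5,6) (3,2,4,7,6,5) (3,5,4,6,7,2) (3,5,4,7,2,6) (3,5,4,7,6,2) (3,6,4,5,7,2) (3,6,4,7,2,5) (3,6,4,7,5,2) (3,7,4,5,6,2) (3,7,4,6,2,5) (3,7,4,6,5,2) — 36.
Ethics=period 2: (3,1,4,6,7,5) (3,1,4,7,5,6) (3,1,4,7,6,5) (3,5,4,6,7,1) (3,5,4,7,1,6) (3,5,4,7,6,1) (3,6,4,5,7,1) (3,6,4,7,1,5) (3,6,4,7,5,1) (3,7,4,5,6,1) (3,7,4,6,1,5) (3,7,4,6,5,1) — 12.
Ethics=period 3: (2,1,4,6,7,5) (2,1,4,7,5,6) (2,1,4,7,6,5) (2,5,4,6,7,1) (2,5,4,7,1,6) (2,5,4,7,6,1) (2,6,4,5,7,1) (2,6,4,7,1,5) (2,6,4,7,5,1) (2,7,4,5,6,1) (2,7,4,6,1,5) (2,7,4,6,5,1) — 12.
Summing: 36 + 12 + 12 = 60.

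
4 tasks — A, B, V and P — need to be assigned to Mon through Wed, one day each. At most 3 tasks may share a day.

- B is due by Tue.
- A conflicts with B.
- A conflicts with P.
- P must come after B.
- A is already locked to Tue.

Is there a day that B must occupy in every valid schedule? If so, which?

B's window is Mon–Tue.
A is fixed at Tue, and B can't share a day with A.
So B must be Mon.

Mon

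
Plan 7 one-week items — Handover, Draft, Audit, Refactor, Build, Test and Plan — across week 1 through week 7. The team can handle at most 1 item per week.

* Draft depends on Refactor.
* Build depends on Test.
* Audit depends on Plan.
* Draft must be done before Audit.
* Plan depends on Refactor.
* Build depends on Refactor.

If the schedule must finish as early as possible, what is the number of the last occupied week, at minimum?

The precedence chain requires at least 3 distinct weeks.
With at most 1 per week and 7 tasks, at least 7 weeks are needed.
7 works (last occupied week: week 7): for example Test -> week 5, Plan -> week 3, Handover -> week 7, Build -> week 6, Audit -> week 4, Draft -> week 2, Refactor -> week 1.

7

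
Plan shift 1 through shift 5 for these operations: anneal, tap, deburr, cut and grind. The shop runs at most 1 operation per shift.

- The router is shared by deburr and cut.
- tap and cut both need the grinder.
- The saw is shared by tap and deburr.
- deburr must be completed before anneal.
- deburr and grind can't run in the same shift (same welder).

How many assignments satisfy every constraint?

60

Splitting on anneal: it can be shift 2 (6), shift 3 (12), shift 4 (18), shift 5 (24). Listing each branch's schedules as (tap, deburr, cut, grind) by shift number:
anneal=shift 2: (3,1,4,5) (3,1,5,4) (4,1,3,5) (4,1,5,3) (5,1,3,4) (5,1,4,3) — 6.
anneal=shift 3: (1,2,4,5) (1,2,5,4) (2,1,4,5) (2,1,5,4) (4,1,2,5) (4,1,5,2) (4,2,1,5) (4,2,5,1) (5,1,2,4) (5,1,4,2) (5,2,1,4) (5,2,4,1) — 12.
anneal=shift 4: (1,2,3,5) (1,2,5,3) (1,3,2,5) (1,3,5,2) (2,1,3,5) (2,1,5,3) (2,3,1,5) (2,3,5,1) (3,1,2,5) (3,1,5,2) (3,2,1,5) (3,2,5,1) (5,1,2,3) (5,1,3,2) (5,2,1,3) (5,2,3,1) (5,3,1,2) (5,3,2,1) — 18.
anneal=shift 5: (1,2,3,4) (1,2,4,3) (1,3,2,4) (1,3,4,2) (1,4,2,3) (1,4,3,2) (2,1,3,4) (2,1,4,3) (2,3,1,4) (2,3,4,1) (2,4,1,3) (2,4,3,1) (3,1,2,4) (3,1,4,2) (3,2,1,4) (3,2,4,1) (3,4,1,2) (3,4,2,1) (4,1,2,3) (4,1,3,2) (4,2,1,3) (4,2,3,1) (4,3,1,2) (4,3,2,1) — 24.
Summing: 6 + 12 + 18 + 24 = 60.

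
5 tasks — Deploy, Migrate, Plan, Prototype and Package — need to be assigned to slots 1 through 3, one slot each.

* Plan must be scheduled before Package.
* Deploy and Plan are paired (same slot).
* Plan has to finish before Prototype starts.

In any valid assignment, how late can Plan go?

Downstream work caps Plan at 2.
Plan at 2 is achievable: Package in 3, Deploy in 2, Migrate in 1, Plan in 2, Prototype in 3.

2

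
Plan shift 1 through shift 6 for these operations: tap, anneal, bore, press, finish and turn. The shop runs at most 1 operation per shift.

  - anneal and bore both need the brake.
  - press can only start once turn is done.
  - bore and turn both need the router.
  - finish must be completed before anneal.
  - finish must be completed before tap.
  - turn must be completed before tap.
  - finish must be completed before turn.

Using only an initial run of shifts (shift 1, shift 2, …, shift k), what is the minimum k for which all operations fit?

6

The precedence chain requires at least 3 distinct shifts.
With at most 1 per shift and 6 operations, at least 6 shifts are needed.
6 works (last occupied shift: shift 6): for example bore in shift 6; finish in shift 1; tap in shift 3; turn in shift 2; press in shift 5; anneal in shift 4.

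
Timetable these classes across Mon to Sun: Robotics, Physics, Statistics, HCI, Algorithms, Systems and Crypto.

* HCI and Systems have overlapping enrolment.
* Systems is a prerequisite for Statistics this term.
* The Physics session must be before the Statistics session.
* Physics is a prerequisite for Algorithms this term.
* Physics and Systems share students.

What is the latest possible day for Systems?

Downstream work caps Systems at Sat.
Systems at Sat is achievable: HCI -> Mon; Crypto -> Mon; Robotics -> Mon; Physics -> Mon; Systems -> Sat; Statistics -> Sun; Algorithms -> Tue.

Sat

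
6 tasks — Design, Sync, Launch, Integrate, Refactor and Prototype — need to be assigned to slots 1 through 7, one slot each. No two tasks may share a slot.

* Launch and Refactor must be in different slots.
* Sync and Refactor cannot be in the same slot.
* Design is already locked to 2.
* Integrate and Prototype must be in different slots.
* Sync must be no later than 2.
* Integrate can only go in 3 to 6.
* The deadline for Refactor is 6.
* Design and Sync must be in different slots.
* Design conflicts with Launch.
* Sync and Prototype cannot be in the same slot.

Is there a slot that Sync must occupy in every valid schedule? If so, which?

Sync's window is 1–2.
Design is fixed at 2, and Sync can't share a slot with Design.
So Sync must be 1.

1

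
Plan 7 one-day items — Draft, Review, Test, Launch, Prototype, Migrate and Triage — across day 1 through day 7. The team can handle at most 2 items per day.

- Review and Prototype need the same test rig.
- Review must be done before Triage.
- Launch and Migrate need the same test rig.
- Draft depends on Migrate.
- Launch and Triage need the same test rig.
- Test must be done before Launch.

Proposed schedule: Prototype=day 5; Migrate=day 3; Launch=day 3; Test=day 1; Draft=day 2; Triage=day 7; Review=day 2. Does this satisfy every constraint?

No — it violates: Launch and Migrate need the same test rig

Launch and Triage need the same test rig — holds.
Review and Prototype need the same test rig — holds.
Test must be done before Launch — holds.
Launch and Migrate need the same test rig — violated.
The team can handle at most 2 items per day — holds.
Draft depends on Migrate — violated.
Review must be done before Triage — holds.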